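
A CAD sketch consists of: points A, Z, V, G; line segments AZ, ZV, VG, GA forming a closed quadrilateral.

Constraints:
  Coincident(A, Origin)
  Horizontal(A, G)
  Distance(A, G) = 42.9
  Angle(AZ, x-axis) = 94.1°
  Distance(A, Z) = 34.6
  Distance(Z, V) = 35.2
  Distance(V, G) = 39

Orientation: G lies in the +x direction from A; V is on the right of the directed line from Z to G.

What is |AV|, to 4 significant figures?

3.902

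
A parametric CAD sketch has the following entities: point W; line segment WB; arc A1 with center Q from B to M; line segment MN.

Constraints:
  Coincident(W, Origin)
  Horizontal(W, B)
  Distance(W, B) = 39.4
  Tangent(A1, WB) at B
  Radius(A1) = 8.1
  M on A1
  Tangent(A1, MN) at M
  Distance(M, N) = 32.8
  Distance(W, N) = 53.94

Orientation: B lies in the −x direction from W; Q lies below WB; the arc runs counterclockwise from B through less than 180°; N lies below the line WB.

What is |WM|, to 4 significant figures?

48.21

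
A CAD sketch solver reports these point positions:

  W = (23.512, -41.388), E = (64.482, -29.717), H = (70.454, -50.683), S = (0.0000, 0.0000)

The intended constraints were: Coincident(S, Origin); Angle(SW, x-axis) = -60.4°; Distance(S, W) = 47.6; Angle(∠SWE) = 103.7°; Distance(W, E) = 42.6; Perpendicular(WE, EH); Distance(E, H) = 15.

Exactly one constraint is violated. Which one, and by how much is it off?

Distance(E, H) = 15 — off by 6.80.

S = (0.00, 0.00) ✓; SW at -60.40° ✓; |SW| = 47.60 ✓; ∠SWE = 103.7° ✓; |WE| = 42.60 ✓; ∠(WE, EH) = 90.00° ✓; |EH| = 21.80 ✗.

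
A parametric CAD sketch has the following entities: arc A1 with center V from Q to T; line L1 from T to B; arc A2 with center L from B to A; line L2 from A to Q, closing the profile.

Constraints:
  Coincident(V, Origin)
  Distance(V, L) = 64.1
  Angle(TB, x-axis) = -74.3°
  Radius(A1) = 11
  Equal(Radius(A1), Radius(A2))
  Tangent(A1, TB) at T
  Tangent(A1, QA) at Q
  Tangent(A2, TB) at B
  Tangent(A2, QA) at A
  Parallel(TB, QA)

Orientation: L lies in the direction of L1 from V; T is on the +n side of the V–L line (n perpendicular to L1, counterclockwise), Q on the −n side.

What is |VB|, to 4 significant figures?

65.04

Tangency of A1 to both parallel lines with radius 11.0 puts T and Q at V ± 11.0·n: T = (10.59, 2.977), Q = (-10.59, -2.977). Equal radii place B and A the same way about L: B = L + 11.0·n = (27.94, -58.73), A = L − 11.0·n = (6.756, -64.69). Then |VB| = |B − V| = 65.04.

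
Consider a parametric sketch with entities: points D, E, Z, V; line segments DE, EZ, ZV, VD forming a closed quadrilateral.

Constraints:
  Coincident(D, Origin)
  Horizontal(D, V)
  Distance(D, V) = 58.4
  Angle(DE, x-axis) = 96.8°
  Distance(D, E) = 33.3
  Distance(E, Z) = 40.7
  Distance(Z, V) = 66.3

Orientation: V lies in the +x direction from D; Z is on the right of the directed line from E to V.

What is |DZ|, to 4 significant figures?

10.58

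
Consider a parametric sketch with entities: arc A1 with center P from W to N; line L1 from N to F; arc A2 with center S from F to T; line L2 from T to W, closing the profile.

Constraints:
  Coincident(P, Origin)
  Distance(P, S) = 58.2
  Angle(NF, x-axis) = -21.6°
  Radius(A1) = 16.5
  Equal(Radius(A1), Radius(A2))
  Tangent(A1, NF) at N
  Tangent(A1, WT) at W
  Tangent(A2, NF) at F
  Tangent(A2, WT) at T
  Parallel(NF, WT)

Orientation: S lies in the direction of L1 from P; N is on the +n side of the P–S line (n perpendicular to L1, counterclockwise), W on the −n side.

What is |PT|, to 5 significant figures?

60.494

Tangency of A1 to both parallel lines with radius 16.5 puts N and W at P ± 16.5·n: N = (6.0741, 15.341), W = (-6.0741, -15.341). Equal radii place F and T the same way about S: F = S + 16.5·n = (60.187, -6.0835), T = S − 16.5·n = (48.039, -36.766). Then |PT| = |T − P| = 60.494.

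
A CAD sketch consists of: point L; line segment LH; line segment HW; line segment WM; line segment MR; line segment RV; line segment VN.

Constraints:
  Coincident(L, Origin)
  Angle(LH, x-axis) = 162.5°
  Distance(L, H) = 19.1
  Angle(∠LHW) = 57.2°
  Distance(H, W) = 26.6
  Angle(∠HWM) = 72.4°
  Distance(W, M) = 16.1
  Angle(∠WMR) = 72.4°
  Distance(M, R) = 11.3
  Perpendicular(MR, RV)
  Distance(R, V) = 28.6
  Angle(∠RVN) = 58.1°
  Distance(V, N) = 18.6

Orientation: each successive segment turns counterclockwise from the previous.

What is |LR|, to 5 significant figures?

7.5358

∠HWM = 72.4° gives WM at 32.900° from the x-axis; with |WM| = 16.1, M = (2.3209, -11.169). ∠WMR = 72.4° gives MR at 140.50° from the x-axis; with |MR| = 11.3, R = (-6.3984, -3.9810). Then |LR| = |R − L| = 7.5358.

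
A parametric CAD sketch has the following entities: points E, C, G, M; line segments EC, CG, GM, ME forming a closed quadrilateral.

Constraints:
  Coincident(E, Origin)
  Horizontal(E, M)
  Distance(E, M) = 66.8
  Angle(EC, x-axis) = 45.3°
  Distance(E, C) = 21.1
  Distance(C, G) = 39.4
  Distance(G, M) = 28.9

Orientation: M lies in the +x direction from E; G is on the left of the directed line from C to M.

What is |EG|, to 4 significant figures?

58.62

Checks: |CG| = 39.40 ✓; |GM| = 28.90 ✓.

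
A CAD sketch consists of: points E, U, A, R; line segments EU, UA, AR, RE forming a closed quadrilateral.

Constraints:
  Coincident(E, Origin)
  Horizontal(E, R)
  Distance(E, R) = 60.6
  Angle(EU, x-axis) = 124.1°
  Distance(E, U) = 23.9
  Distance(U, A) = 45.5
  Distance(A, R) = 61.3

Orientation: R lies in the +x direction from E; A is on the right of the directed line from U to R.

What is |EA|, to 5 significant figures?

22.713

E is at the origin; ER is horizontal with |ER| = 60.6 and R in +x, so R = (60.6, 0). EU runs at 124.1° with |EU| = 23.9, so U = (-13.399, 19.791). A is determined by |UA| = 45.5 and |AR| = 61.3 together: it lies at the intersection of circle(U, 45.5) and circle(R, 61.3). With |UR| = 76.600, the foot of the radical line on UR is 27.285 from U and the perpendicular offset is √(45.5² − 27.285²) = 36.411. Taking the right-of-UR solution: A = (3.5525, -22.434).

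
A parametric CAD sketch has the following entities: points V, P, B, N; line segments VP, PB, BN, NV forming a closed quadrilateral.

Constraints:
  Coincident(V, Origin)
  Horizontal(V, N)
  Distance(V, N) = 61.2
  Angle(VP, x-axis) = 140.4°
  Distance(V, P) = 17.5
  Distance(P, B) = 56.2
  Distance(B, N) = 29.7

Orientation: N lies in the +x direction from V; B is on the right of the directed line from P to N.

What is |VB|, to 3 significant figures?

39.2

Checks: |PB| = 56.20 ✓; |BN| = 29.70 ✓.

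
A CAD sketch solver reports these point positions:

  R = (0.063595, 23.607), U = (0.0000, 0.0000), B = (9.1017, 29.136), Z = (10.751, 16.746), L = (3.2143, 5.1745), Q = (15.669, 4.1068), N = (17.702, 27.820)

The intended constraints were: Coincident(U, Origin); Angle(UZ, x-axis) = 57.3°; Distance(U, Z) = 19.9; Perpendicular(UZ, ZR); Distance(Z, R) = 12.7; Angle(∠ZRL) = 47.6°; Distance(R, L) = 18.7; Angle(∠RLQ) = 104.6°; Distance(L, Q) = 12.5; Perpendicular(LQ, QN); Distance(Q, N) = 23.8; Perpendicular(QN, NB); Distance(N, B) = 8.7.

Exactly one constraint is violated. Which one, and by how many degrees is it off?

Perpendicular(QN, NB) — off by 3.80°.

U = (0.00, 0.00) ✓; UZ at 57.30° ✓; |UZ| = 19.90 ✓; ∠(UZ, ZR) = 90.00° ✓; |ZR| = 12.70 ✓; ∠ZRL = 47.60° ✓; |RL| = 18.70 ✓; ∠RLQ = 104.6° ✓; |LQ| = 12.50 ✓; ∠(LQ, QN) = 90.00° ✓; |QN| = 23.80 ✓; ∠(QN, NB) = 86.20° ✗; |NB| = 8.700 ✓.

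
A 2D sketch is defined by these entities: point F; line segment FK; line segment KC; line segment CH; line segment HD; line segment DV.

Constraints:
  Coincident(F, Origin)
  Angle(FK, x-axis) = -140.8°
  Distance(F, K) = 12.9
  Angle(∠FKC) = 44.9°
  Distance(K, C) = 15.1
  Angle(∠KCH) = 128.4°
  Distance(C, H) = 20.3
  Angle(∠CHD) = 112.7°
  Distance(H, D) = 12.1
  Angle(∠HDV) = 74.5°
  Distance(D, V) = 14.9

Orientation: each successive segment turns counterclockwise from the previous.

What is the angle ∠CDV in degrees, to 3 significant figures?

31.3°

F is at the origin; FK runs at -140.8° with length 12.9, so K = (-10.0, -8.15). ∠FKC = 44.9° gives KC at -5.70° from the x-axis; with |KC| = 15.1, C = (5.03, -9.65). ∠KCH = 128.4° gives CH at 45.9° from the x-axis; with |CH| = 20.3, H = (19.2, 4.93). ∠CHD = 112.7° gives HD at 113° from the x-axis; with |HD| = 12.1, D = (14.4, 16.0). ∠HDV = 74.5° gives DV at -141° from the x-axis; with |DV| = 14.9, V = (2.76, 6.73). Then cos ∠CDV = DC·DV / (|DC||DV|), giving 31.3°.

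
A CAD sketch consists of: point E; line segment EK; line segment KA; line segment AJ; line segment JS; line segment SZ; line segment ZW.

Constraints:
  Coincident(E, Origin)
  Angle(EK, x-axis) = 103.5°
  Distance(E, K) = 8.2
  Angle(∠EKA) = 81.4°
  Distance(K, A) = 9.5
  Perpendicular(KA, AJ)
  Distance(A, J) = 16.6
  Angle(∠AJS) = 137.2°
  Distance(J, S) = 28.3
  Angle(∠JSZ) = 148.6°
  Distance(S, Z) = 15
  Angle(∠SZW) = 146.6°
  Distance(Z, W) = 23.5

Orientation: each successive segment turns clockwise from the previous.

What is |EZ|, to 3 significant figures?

41.9

E is at the origin; EK runs at 103.5° with length 8.2, so K = (-1.91, 7.97). ∠EKA = 81.4° gives KA at 4.90° from the x-axis; with |KA| = 9.5, A = (7.55, 8.78). KA ⟂ AJ, so AJ runs at -85.1°; with |AJ| = 16.6, J = (8.97, -7.75). ∠AJS = 137.2° gives JS at -128° from the x-axis; with |JS| = 28.3, S = (-8.42, -30.1). ∠JSZ = 148.6° gives SZ at -159° from the x-axis; with |SZ| = 15.0, Z = (-22.4, -35.4). Then |EZ| = |Z − E| = 41.9.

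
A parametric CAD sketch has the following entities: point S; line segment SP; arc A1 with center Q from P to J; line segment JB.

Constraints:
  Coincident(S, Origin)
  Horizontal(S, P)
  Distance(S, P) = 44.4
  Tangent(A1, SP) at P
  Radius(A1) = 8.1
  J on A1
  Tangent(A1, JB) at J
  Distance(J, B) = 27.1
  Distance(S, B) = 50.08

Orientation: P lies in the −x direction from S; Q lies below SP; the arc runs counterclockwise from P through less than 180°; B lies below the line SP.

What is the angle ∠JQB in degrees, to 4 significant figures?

73.36°

S is at the origin; S and P share the same y with |SP| = 44.4 and P on the −x side, so P = (-44.40, 0.000). Tangency of A1 to SP means the radius QP is perpendicular to SP, so Q = P + (0, -8.1) = (-44.40, -8.100). Since QJ ⟂ JB (tangency), |QB| = √(8.1² + 27.1²) = 28.28 regardless of where J sits on A1. So B lies on both circle(S, 50.08) and circle(Q, 28.28); the below-SP intersection is B = (-35.78, -35.04). J is the foot of the tangent from B: J = (-51.08, -12.67).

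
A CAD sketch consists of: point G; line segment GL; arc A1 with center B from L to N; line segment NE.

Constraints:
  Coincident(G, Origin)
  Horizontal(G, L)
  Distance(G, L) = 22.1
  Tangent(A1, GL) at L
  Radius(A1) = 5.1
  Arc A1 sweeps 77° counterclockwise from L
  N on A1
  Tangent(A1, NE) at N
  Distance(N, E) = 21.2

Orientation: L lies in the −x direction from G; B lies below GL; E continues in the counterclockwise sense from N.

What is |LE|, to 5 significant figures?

26.466

G is at the origin; GL is horizontal with |GL| = 22.1 and L on the −x side, so L = (-22.100, 0.0000). The tangent condition forces BL to be normal to GL, so B = L + (0, -5.1) = (-22.100, -5.1000). On A1, L sits at bearing 90° from B; a 77° counterclockwise sweep puts N at bearing 167°, so N = B + 5.1·(cos 167°, sin 167°) = (-27.069, -3.9527). Tangency of A1 to NE means the radius BN is perpendicular to NE, so NE runs along (−sin 167°, cos 167°); with |NE| = 21.2, E = (-31.838, -24.609). Then |LE| = |E − L| = 26.466.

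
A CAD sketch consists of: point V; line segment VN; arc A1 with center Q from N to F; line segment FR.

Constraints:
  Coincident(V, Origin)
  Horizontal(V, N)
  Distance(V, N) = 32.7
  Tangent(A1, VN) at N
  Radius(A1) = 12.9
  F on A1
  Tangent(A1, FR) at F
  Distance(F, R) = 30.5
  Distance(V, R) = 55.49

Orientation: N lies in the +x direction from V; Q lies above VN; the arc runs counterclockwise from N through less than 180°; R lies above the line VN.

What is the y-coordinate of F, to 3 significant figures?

18.5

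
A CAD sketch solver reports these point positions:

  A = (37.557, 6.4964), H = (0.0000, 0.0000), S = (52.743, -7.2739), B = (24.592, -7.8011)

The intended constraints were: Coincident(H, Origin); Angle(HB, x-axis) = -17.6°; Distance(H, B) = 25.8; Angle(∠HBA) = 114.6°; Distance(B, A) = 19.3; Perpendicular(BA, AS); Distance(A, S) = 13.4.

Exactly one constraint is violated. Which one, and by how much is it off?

Distance(A, S) = 13.4 — off by 7.10.

H = (0.00, 0.00) ✓; HB at -17.60° ✓; |HB| = 25.80 ✓; ∠HBA = 114.6° ✓; |BA| = 19.30 ✓; ∠(BA, AS) = 90.00° ✓; |AS| = 20.50 ✗.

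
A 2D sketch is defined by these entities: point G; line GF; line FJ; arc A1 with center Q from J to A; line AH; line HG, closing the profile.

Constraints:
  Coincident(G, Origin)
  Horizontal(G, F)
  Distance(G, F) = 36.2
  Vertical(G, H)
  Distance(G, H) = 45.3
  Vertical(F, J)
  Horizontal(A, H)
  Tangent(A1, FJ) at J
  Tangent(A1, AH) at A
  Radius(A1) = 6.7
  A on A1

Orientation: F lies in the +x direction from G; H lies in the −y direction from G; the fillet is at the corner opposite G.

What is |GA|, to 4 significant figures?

54.06

The virtual corner opposite G is at (36.20, -45.30). A1 meets FJ tangentially, so QJ is at right angles to FJ and the tangent condition forces QA to be normal to AH, with radius 6.7, so the center Q sits 6.7 in from both sides at Q = (29.50, -38.60). That places the tangent points at J = (36.20, -38.60) on FJ and A = (29.50, -45.30) on AH. Then |GA| = |A − G| = 54.06.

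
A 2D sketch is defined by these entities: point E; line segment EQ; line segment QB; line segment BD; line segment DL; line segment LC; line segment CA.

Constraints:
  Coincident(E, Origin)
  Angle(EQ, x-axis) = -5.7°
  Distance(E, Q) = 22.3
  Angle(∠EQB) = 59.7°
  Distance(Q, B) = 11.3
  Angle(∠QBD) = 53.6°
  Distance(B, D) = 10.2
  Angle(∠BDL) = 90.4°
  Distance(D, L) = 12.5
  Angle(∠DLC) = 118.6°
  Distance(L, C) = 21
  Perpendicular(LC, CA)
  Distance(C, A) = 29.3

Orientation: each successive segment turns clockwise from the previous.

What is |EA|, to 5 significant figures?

38.742

∠DLC = 118.6° gives LC at -43.400° from the x-axis; with |LC| = 21.0, C = (39.610, -12.200). The perpendicularity gives CA at right angles to LC, so CA runs at -133.40°; with |CA| = 29.3, A = (19.478, -33.489). Then |EA| = |A − E| = 38.742.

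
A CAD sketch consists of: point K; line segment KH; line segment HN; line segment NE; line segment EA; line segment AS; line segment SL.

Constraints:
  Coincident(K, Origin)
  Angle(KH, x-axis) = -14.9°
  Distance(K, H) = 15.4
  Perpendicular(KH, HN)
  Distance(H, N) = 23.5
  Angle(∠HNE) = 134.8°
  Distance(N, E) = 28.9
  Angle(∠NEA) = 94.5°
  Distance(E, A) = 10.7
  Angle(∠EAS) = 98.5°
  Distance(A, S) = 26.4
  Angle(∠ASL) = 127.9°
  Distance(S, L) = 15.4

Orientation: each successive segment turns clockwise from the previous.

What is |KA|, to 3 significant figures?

39.2

∠HNE = 134.8° gives NE at -150° from the x-axis; with |NE| = 28.9, E = (-16.2, -41.1). ∠NEA = 94.5° gives EA at 124° from the x-axis; with |EA| = 10.7, A = (-22.3, -32.2). Then |KA| = |A − K| = 39.2.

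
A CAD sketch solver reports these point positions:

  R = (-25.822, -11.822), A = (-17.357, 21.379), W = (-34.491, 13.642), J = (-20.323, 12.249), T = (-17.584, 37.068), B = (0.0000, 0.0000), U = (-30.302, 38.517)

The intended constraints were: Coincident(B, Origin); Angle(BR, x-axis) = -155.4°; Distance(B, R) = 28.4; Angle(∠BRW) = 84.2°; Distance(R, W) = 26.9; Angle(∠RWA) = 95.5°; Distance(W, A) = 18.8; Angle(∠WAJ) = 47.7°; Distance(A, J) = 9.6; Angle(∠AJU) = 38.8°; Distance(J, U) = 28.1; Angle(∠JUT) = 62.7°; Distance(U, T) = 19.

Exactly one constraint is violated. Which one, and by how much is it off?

Distance(U, T) = 19 — off by 6.20.

B = (0.00, 0.00) ✓; BR at -155.4° ✓; |BR| = 28.40 ✓; ∠BRW = 84.20° ✓; |RW| = 26.90 ✓; ∠RWA = 95.50° ✓; |WA| = 18.80 ✓; ∠WAJ = 47.70° ✓; |AJ| = 9.600 ✓; ∠AJU = 38.80° ✓; |JU| = 28.10 ✓; ∠JUT = 62.70° ✓; |UT| = 12.80 ✗.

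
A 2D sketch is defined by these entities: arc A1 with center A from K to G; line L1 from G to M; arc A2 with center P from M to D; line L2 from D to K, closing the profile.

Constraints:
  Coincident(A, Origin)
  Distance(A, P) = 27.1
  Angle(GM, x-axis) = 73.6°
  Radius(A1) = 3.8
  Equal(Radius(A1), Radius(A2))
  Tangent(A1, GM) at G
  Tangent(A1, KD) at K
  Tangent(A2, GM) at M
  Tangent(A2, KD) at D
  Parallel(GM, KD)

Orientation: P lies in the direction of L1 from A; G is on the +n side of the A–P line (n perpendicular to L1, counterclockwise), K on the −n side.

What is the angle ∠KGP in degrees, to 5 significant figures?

82.018°

The slot axis is L1's direction at 73.6°, so u = (cos 73.6°, sin 73.6°) = (0.28234, 0.95931) and n = (−sin 73.6°, cos 73.6°) = (-0.95931, 0.28234). A is at the origin and P lies 27.1 along u from A, so P = 27.1·u = (7.6515, 25.997). Tangency of A1 to both parallel lines with radius 3.8 puts G and K at A ± 3.8·n: G = (-3.6454, 1.0729), K = (3.6454, -1.0729). Then cos ∠KGP = GK·GP / (|GK||GP|), giving 82.018°.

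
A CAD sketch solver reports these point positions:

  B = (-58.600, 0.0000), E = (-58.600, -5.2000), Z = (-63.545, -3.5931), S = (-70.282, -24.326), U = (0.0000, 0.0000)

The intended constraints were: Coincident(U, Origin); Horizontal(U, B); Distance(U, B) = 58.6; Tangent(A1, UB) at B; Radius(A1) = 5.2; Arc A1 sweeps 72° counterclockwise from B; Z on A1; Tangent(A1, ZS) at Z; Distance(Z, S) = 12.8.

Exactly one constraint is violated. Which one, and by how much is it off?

Distance(Z, S) = 12.8 — off by 9.00.

U = (0.00, 0.00) ✓; U.y = 0.00, B.y = 0.00 ✓; |UB| = 58.60 ✓; ∠(EB, BU) = 90.00° ✓; |EB| = 5.200 ✓; bearing(E→Z) − bearing(E→B) = 72.00° ✓; |EZ| = 5.200 ✓; ∠(EZ, ZS) = 90.00° ✓; |ZS| = 21.80 ✗.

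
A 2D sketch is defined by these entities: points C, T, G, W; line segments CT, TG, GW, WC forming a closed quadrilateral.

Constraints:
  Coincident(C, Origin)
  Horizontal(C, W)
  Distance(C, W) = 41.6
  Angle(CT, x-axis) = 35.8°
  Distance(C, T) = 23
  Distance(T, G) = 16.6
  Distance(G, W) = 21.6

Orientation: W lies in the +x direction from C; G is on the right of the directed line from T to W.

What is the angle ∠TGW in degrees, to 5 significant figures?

87.234°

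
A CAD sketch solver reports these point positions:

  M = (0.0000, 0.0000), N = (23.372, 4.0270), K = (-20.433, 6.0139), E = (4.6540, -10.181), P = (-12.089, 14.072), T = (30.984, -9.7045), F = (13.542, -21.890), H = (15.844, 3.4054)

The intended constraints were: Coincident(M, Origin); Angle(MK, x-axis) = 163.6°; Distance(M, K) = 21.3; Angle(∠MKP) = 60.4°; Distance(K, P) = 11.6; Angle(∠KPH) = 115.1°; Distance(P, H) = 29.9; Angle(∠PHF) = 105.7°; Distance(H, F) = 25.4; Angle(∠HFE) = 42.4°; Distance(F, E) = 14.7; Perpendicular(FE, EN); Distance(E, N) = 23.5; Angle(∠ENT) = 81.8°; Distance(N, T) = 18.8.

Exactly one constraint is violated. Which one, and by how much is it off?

Distance(N, T) = 18.8 — off by 3.10.

M = (0.00, 0.00) ✓; MK at 163.6° ✓; |MK| = 21.30 ✓; ∠MKP = 60.40° ✓; |KP| = 11.60 ✓; ∠KPH = 115.1° ✓; |PH| = 29.90 ✓; ∠PHF = 105.7° ✓; |HF| = 25.40 ✓; ∠HFE = 42.40° ✓; |FE| = 14.70 ✓; ∠(FE, EN) = 90.00° ✓; |EN| = 23.50 ✓; ∠ENT = 81.80° ✓; |NT| = 15.70 ✗.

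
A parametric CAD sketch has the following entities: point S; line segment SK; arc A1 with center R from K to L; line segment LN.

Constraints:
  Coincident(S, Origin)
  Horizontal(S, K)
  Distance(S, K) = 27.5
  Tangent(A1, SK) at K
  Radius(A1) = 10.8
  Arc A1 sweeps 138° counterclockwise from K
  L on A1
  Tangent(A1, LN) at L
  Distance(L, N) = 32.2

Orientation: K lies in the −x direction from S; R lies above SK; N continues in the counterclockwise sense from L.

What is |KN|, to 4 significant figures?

43.69

On A1, K sits at bearing -90° from R; a 138° counterclockwise sweep puts L at bearing 48°, so L = R + 10.8·(cos 48°, sin 48°) = (-20.27, 18.83). Since A1 is tangent to LN there, RL ⟂ LN, so LN runs along (−sin 48°, cos 48°); with |LN| = 32.2, N = (-44.20, 40.37). Then |KN| = |N − K| = 43.69.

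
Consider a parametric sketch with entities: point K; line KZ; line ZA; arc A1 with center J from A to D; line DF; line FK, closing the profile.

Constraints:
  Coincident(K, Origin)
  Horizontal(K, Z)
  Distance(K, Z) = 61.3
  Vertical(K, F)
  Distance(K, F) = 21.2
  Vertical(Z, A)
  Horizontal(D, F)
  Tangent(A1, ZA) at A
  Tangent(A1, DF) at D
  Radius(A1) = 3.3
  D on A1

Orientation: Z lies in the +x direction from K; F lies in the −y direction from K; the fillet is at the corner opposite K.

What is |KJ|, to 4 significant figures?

60.70

K is at the origin; K and Z share the same y with |KZ| = 61.3 and Z on the +x side, so Z = (61.30, 0.000). K and F share the same x with |KF| = 21.2 and F on the −y side, so F = (0.000, -21.20). The virtual corner opposite K is at (61.30, -21.20). The tangent condition forces JA to be normal to ZA and tangency of A1 to DF means the radius JD is perpendicular to DF, with radius 3.3, so the center J sits 3.3 in from both sides at J = (58.00, -17.90). Then |KJ| = |J − K| = 60.70.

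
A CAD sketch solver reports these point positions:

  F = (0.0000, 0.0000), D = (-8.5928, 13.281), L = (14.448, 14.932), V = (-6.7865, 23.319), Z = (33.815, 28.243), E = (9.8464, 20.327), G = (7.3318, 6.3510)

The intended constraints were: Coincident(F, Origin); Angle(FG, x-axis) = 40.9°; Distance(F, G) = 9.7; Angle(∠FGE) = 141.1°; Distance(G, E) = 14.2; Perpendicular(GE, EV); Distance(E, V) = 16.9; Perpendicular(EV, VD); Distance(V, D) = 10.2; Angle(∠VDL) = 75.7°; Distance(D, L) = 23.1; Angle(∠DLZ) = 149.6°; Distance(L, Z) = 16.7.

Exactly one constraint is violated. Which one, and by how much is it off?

Distance(L, Z) = 16.7 — off by 6.80.

F = (0.00, 0.00) ✓; FG at 40.90° ✓; |FG| = 9.700 ✓; ∠FGE = 141.1° ✓; |GE| = 14.20 ✓; ∠(GE, EV) = 90.00° ✓; |EV| = 16.90 ✓; ∠(EV, VD) = 90.00° ✓; |VD| = 10.20 ✓; ∠VDL = 75.70° ✓; |DL| = 23.10 ✓; ∠DLZ = 149.6° ✓; |LZ| = 23.50 ✗.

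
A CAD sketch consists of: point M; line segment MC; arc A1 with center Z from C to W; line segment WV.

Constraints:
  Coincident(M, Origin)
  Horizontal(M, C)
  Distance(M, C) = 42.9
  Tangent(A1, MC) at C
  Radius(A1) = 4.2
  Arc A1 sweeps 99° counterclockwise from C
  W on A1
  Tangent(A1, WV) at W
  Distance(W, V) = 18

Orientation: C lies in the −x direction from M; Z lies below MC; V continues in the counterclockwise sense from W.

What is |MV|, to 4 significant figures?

49.69

M is at the origin; MC is horizontal with |MC| = 42.9 and C on the −x side, so C = (-42.90, 0.000). Since A1 is tangent to MC there, ZC ⟂ MC, so Z = C + (0, -4.2) = (-42.90, -4.200). On A1, C sits at bearing 90° from Z; a 99° counterclockwise sweep puts W at bearing 189°, so W = Z + 4.2·(cos 189°, sin 189°) = (-47.05, -4.857). A1 meets WV tangentially, so ZW is at right angles to WV, so WV runs along (−sin 189°, cos 189°); with |WV| = 18.0, V = (-44.23, -22.64). Then |MV| = |V − M| = 49.69.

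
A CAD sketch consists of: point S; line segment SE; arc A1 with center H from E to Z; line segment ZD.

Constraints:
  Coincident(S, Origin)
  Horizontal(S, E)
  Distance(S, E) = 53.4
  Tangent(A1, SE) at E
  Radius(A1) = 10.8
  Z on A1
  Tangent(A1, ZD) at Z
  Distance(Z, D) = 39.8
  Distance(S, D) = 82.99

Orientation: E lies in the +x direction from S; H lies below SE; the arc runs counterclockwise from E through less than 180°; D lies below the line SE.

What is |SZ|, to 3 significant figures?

47.4

S is at the origin; S and E share the same y with |SE| = 53.4 and E on the +x side, so E = (53.4, 0.00). Tangency of A1 to SE means the radius HE is perpendicular to SE, so H = E + (0, -10.8) = (53.4, -10.8). Since HZ ⟂ ZD (tangency), |HD| = √(10.8² + 39.8²) = 41.2 regardless of where Z sits on A1. So D lies on both circle(S, 82.99) and circle(H, 41.2); the below-SE intersection is D = (66.2, -50.0). Z is the foot of the tangent from D: Z = (44.4, -16.7).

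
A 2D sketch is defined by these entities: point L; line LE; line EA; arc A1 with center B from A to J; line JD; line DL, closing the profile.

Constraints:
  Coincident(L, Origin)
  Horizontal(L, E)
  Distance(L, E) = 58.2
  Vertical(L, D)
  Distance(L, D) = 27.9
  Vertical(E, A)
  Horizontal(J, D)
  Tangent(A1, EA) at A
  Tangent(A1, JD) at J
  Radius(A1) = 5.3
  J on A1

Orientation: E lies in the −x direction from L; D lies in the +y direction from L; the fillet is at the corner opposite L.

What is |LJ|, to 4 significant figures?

59.81

L is at the origin; L and E share the same y with |LE| = 58.2 and E on the −x side, so E = (-58.20, 0.000). LD is vertical with |LD| = 27.9 and D on the +y side, so D = (0.000, 27.90). The virtual corner opposite L is at (-58.20, 27.90). Tangency of A1 to EA means the radius BA is perpendicular to EA and since A1 is tangent to JD there, BJ ⟂ JD, with radius 5.3, so the center B sits 5.3 in from both sides at B = (-52.90, 22.60). That places the tangent points at A = (-58.20, 22.60) on EA and J = (-52.90, 27.90) on JD. Then |LJ| = |J − L| = 59.81.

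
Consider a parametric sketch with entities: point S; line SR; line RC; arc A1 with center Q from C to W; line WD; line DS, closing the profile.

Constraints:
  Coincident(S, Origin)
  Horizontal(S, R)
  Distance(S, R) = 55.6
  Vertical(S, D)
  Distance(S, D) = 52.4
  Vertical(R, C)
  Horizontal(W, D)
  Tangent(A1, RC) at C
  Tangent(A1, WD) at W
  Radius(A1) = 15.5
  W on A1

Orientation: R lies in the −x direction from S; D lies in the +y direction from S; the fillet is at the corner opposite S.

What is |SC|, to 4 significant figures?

66.73

S is at the origin; SR is horizontal with |SR| = 55.6 and R on the −x side, so R = (-55.60, 0.000). S and D share the same x with |SD| = 52.4 and D on the +y side, so D = (0.000, 52.40). The virtual corner opposite S is at (-55.60, 52.40). Tangency of A1 to RC means the radius QC is perpendicular to RC and A1 meets WD tangentially, so QW is at right angles to WD, with radius 15.5, so the center Q sits 15.5 in from both sides at Q = (-40.10, 36.90). That places the tangent points at C = (-55.60, 36.90) on RC and W = (-40.10, 52.40) on WD. Then |SC| = |C − S| = 66.73.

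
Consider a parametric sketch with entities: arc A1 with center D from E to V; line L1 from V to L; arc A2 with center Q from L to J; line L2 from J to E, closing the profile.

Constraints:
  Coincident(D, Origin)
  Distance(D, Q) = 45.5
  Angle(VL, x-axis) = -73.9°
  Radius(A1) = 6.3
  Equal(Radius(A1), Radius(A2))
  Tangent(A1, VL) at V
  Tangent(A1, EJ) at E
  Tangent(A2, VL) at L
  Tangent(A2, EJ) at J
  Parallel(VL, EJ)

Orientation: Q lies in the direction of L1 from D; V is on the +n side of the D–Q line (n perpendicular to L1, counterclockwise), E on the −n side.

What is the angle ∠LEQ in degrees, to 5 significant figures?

7.5955°

The slot axis is L1's direction at -73.9°, so u = (cos -73.9°, sin -73.9°) = (0.27731, -0.96078) and n = (−sin -73.9°, cos -73.9°) = (0.96078, 0.27731). D is at the origin and Q lies 45.5 along u from D, so Q = 45.5·u = (12.618, -43.715). Tangency of A1 to both parallel lines with radius 6.3 puts V and E at D ± 6.3·n: V = (6.0529, 1.7471), E = (-6.0529, -1.7471). Equal radii place L and J the same way about Q: L = Q + 6.3·n = (18.671, -41.968), J = Q − 6.3·n = (6.5649, -45.463). Then cos ∠LEQ = EL·EQ / (|EL||EQ|), giving 7.5955°.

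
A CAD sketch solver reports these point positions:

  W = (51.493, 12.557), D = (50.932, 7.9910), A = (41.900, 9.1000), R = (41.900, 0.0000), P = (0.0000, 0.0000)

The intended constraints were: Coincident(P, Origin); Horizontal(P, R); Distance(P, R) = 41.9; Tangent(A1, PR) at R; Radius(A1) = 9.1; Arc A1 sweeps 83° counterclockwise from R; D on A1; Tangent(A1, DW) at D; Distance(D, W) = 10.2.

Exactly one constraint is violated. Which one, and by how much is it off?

Distance(D, W) = 10.2 — off by 5.60.

P = (0.00, 0.00) ✓; P.y = 0.00, R.y = 0.00 ✓; |PR| = 41.90 ✓; ∠(AR, RP) = 90.00° ✓; |AR| = 9.100 ✓; bearing(A→D) − bearing(A→R) = 83.00° ✓; |AD| = 9.100 ✓; ∠(AD, DW) = 90.00° ✓; |DW| = 4.600 ✗.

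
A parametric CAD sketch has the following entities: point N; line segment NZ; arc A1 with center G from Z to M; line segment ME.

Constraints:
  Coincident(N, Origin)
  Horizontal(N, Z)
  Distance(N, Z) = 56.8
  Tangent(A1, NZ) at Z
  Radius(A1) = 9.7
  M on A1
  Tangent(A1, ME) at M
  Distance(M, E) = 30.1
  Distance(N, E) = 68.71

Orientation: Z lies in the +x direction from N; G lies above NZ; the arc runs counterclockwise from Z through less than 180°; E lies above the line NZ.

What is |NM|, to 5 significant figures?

67.154

Checks: |GM| = 9.700 ✓; ∠(GM, ME) = 90.00° ✓; |ME| = 30.10 ✓; |NE| = 68.71 ✓.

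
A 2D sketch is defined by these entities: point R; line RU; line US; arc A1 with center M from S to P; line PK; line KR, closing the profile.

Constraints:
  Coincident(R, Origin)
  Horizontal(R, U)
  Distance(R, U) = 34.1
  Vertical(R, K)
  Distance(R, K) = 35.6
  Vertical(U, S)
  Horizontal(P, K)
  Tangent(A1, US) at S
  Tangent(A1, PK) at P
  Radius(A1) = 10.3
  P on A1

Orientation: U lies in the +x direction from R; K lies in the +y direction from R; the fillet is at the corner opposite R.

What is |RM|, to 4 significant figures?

34.74

R and K share the same x with |RK| = 35.6 and K on the +y side, so K = (0.000, 35.60). The virtual corner opposite R is at (34.10, 35.60). Tangency of A1 to US means the radius MS is perpendicular to US and tangency of A1 to PK means the radius MP is perpendicular to PK, with radius 10.3, so the center M sits 10.3 in from both sides at M = (23.80, 25.30). Then |RM| = |M − R| = 34.74.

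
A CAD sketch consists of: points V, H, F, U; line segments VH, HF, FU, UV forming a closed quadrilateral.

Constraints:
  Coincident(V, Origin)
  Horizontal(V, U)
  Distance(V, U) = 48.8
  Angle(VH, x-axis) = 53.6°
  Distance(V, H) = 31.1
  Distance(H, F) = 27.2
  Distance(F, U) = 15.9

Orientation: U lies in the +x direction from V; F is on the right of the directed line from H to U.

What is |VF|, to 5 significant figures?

33.100

V is at the origin; V and U share the same y with |VU| = 48.8 and U in +x, so U = (48.8, 0). VH runs at 53.6° with |VH| = 31.1, so H = (18.455, 25.032). F is determined by |HF| = 27.2 and |FU| = 15.9 together: it lies at the intersection of circle(H, 27.2) and circle(U, 15.9). With |HU| = 39.337, the foot of the radical line on HU is 25.859 from H and the perpendicular offset is √(27.2² − 25.859²) = 8.4351. Taking the right-of-HU solution: F = (33.035, 2.0700).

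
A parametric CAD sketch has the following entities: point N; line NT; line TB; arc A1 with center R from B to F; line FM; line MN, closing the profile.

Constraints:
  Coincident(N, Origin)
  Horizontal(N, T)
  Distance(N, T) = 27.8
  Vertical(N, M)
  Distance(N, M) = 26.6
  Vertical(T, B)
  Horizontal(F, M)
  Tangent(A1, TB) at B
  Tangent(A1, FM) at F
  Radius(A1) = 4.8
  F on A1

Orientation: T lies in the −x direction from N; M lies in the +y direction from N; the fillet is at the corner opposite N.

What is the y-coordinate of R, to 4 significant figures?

21.80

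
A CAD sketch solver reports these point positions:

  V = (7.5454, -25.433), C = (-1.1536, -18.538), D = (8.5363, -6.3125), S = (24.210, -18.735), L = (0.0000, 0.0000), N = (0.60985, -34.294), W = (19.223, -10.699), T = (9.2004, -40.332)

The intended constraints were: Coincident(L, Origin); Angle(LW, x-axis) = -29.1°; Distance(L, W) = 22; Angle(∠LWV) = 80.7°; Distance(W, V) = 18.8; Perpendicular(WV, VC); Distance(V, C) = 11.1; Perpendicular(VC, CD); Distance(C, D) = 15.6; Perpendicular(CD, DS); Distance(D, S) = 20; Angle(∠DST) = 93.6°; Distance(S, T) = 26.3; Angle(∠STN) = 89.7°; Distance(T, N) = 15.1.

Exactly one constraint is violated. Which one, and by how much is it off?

Distance(T, N) = 15.1 — off by 4.60.

L = (0.00, 0.00) ✓; LW at -29.10° ✓; |LW| = 22.00 ✓; ∠LWV = 80.70° ✓; |WV| = 18.80 ✓; ∠(WV, VC) = 90.00° ✓; |VC| = 11.10 ✓; ∠(VC, CD) = 90.00° ✓; |CD| = 15.60 ✓; ∠(CD, DS) = 90.00° ✓; |DS| = 20.00 ✓; ∠DST = 93.60° ✓; |ST| = 26.30 ✓; ∠STN = 89.70° ✓; |TN| = 10.50 ✗.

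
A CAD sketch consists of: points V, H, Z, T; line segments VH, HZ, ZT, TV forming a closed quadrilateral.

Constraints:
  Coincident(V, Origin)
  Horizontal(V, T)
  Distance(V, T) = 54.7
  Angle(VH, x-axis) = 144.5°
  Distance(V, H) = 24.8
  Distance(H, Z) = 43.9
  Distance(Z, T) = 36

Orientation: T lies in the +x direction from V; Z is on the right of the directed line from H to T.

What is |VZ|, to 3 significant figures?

19.8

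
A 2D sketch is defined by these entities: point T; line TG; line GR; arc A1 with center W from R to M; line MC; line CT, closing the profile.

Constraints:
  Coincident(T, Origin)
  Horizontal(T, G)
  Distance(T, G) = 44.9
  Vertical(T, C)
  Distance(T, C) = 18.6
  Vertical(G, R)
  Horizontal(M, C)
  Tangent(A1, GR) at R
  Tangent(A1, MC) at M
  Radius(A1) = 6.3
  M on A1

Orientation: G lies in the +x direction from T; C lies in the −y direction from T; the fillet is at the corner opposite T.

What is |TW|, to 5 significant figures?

40.512

T is at the origin; T and G share the same y with |TG| = 44.9 and G on the +x side, so G = (44.900, 0.0000). T and C share the same x with |TC| = 18.6 and C on the −y side, so C = (0.0000, -18.600). The virtual corner opposite T is at (44.900, -18.600). A1 meets GR tangentially, so WR is at right angles to GR and tangency of A1 to MC means the radius WM is perpendicular to MC, with radius 6.3, so the center W sits 6.3 in from both sides at W = (38.600, -12.300). Then |TW| = |W − T| = 40.512.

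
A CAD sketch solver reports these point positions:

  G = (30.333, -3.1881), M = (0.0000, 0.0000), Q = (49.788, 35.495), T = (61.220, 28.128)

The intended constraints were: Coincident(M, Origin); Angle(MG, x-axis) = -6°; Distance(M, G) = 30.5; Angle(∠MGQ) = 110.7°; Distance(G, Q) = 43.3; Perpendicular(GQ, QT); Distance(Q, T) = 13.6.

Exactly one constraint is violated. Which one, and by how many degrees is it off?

Perpendicular(GQ, QT) — off by 6.10°.

M = (0.00, 0.00) ✓; MG at -6.000° ✓; |MG| = 30.50 ✓; ∠MGQ = 110.7° ✓; |GQ| = 43.30 ✓; ∠(GQ, QT) = 96.10° ✗; |QT| = 13.60 ✓.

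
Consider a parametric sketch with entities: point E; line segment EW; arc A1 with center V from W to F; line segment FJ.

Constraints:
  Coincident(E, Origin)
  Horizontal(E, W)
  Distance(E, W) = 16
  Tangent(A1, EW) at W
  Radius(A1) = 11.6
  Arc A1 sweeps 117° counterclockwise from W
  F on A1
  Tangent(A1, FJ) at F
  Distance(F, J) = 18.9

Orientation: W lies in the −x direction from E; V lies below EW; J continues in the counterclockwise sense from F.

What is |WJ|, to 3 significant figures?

33.8

E is at the origin; EW is horizontal with |EW| = 16.0 and W on the −x side, so W = (-16.0, 0.00). Since A1 is tangent to EW there, VW ⟂ EW, so V = W + (0, -11.6) = (-16.0, -11.6). On A1, W sits at bearing 90° from V; a 117° counterclockwise sweep puts F at bearing 207°, so F = V + 11.6·(cos 207°, sin 207°) = (-26.3, -16.9). Since A1 is tangent to FJ there, VF ⟂ FJ, so FJ runs along (−sin 207°, cos 207°); with |FJ| = 18.9, J = (-17.8, -33.7). Then |WJ| = |J − W| = 33.8.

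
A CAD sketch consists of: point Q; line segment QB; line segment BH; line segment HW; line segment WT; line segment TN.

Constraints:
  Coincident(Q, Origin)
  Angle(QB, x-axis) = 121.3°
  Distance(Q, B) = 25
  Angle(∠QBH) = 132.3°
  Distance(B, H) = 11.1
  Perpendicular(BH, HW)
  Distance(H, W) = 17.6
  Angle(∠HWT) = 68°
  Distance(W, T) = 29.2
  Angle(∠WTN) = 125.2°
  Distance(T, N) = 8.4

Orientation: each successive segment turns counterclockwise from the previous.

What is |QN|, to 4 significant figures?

20.04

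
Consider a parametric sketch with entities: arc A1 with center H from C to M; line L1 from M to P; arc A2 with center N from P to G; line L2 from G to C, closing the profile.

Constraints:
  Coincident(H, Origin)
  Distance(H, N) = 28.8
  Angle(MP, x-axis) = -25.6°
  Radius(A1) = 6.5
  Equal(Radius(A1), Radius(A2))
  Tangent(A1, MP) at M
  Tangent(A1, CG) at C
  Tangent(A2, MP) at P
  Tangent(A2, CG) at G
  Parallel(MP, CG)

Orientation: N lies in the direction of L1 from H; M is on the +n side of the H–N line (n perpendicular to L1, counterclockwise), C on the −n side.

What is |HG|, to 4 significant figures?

29.52

The slot axis is L1's direction at -25.6°, so u = (cos -25.6°, sin -25.6°) = (0.9018, -0.4321) and n = (−sin -25.6°, cos -25.6°) = (0.4321, 0.9018). H is at the origin and N lies 28.8 along u from H, so N = 28.8·u = (25.97, -12.44). Tangency of A1 to both parallel lines with radius 6.5 puts M and C at H ± 6.5·n: M = (2.809, 5.862), C = (-2.809, -5.862). Equal radii place P and G the same way about N: P = N + 6.5·n = (28.78, -6.582), G = N − 6.5·n = (23.16, -18.31). Then |HG| = |G − H| = 29.52.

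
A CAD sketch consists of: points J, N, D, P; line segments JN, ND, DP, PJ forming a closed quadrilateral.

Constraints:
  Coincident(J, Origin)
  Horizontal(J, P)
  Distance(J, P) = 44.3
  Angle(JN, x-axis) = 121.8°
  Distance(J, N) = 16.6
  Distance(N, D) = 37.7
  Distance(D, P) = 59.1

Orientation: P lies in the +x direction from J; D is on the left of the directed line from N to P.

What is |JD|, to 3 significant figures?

48.2

J is at the origin; J and P share the same y with |JP| = 44.3 and P in +x, so P = (44.3, 0). JN runs at 121.8° with |JN| = 16.6, so N = (-8.75, 14.1). D is determined by |ND| = 37.7 and |DP| = 59.1 together: it lies at the intersection of circle(N, 37.7) and circle(P, 59.1). With |NP| = 54.9, the foot of the radical line on NP is 8.58 from N and the perpendicular offset is √(37.7² − 8.58²) = 36.7. Taking the left-of-NP solution: D = (8.98, 47.4).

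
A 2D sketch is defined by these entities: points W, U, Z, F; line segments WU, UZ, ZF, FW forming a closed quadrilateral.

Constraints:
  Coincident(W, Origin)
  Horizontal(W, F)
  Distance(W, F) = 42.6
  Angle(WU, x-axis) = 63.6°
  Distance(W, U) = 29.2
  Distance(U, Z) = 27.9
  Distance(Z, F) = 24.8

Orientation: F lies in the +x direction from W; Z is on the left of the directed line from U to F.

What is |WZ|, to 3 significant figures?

47.8

W is at the origin; WF is horizontal with |WF| = 42.6 and F in +x, so F = (42.6, 0). WU runs at 63.6° with |WU| = 29.2, so U = (13.0, 26.2). Z is determined by |UZ| = 27.9 and |ZF| = 24.8 together: it lies at the intersection of circle(U, 27.9) and circle(F, 24.8). With |UF| = 39.5, the foot of the radical line on UF is 21.8 from U and the perpendicular offset is √(27.9² − 21.8²) = 17.4. Taking the left-of-UF solution: Z = (40.8, 24.7).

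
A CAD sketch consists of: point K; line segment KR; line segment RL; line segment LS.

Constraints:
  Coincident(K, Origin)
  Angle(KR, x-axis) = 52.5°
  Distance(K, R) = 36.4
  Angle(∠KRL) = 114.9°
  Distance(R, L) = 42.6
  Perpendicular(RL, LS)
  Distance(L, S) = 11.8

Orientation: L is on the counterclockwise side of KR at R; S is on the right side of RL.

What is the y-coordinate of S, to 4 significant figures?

72.10

K is at the origin; KR runs at 52.5° with length 36.4, so R = 36.4·(cos 52.5°, sin 52.5°) = (22.16, 28.88). ∠KRL = 114.9°, so RL runs at 52.5° + (180° − 114.9°) = 117.6° from the x-axis; with |RL| = 42.6, L = R + 42.6·(cos 117.6°, sin 117.6°) = (2.423, 66.63). RL is perpendicular to LS; with |LS| = 11.8 on the right of RL, S = L + 11.8·(0.8862, 0.4633) = (12.88, 72.10). So S.y = 72.10.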